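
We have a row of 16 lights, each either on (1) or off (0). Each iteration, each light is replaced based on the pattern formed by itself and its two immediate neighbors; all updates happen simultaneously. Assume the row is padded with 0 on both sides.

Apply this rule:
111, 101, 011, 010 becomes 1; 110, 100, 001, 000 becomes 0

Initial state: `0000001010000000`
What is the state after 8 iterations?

0000001110000000
0000001100000000
0000001000000000
0000001000000000  (fixed point — unchanged through iteration 8)

0000001000000000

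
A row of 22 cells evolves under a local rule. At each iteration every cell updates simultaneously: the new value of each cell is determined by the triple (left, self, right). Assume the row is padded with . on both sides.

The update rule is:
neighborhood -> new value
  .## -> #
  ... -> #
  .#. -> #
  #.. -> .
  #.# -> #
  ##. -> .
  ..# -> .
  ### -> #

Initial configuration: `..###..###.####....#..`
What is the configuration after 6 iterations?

#..######...######...#

iteration 1: #.##...##.####..##.#.#
iteration 2: ###..#.#.####...#.####
iteration 3: ##...#######..#.#####.
iteration 4: #..#.######...######..
iteration 5: #..#######..#.#####..#
iteration 6: #..######...######...#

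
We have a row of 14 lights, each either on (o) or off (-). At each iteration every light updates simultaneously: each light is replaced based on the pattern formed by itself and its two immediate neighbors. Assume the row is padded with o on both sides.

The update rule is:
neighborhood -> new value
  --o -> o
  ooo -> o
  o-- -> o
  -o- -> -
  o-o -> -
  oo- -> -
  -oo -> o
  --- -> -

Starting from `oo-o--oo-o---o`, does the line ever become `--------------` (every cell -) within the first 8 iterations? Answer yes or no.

no

o---ooo---o-oo
-o-ooo-o-o--oo
---oo-----oooo
o-oo-o---ooooo
--o---o-oooooo
oo-o-o--oooooo
o-----oooooooo
-o---ooooooooo
iteration 8 is -o---ooooooooo, still not uniform -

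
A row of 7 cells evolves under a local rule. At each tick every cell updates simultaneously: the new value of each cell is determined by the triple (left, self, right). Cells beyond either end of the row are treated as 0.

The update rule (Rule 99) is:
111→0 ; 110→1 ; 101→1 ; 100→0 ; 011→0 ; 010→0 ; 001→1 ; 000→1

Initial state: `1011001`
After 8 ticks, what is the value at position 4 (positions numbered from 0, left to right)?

0101010
1010100
0101001
1010010
0100100
1001001
0010010
1100100
position 4 holds 1

1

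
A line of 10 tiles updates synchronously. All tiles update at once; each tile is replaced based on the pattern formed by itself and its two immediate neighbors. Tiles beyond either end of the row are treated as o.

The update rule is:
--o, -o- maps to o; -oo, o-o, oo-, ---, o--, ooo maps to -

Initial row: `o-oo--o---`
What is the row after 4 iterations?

--o---o---

-----oo--o
----o---o-
---oo--oo-
--o---o---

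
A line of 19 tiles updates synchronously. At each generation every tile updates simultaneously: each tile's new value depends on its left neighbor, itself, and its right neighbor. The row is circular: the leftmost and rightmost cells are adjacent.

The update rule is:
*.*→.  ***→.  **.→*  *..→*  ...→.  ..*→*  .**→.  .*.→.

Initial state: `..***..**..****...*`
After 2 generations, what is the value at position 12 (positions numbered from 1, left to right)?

*

generation 1: **..***.***...**.*.
generation 2: .***..*...**.*.*...
position 12 holds *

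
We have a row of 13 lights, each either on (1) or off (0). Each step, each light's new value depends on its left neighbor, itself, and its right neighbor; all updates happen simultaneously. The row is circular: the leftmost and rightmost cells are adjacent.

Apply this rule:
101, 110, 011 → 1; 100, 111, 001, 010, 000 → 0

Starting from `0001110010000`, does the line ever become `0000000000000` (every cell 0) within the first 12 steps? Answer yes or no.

step 1: 0001010000000
step 2: 0000100000000
step 3: 0000000000000
all cells are 0 at step 3

yes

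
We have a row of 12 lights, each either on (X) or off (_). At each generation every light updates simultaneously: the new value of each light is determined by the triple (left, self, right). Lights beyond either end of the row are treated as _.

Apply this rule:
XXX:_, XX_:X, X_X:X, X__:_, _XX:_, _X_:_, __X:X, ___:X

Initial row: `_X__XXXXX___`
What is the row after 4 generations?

_X_X__X_XX__

X__X____X_XX
__X__XXX_X_X
XX__X__XX_X_
_X_X__X_XX__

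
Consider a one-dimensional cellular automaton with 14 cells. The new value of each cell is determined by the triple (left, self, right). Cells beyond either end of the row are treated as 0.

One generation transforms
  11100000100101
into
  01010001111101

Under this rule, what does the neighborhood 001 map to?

At position 7 the neighborhood is 001; the next row has 1 there.

1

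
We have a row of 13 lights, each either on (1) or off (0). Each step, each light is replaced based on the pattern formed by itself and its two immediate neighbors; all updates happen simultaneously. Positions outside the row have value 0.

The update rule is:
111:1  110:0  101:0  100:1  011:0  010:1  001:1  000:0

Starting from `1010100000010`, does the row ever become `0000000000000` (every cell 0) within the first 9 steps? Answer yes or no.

no

step 1: 1010110000111
step 2: 1010001001010
step 3: 1011011111011
step 4: 1000001110000
step 5: 1100010101000
step 6: 0010110101100
step 7: 0110000100010
step 8: 1001001110111
step 9: 1111110100010
step 9 is 1111110100010, still not uniform 0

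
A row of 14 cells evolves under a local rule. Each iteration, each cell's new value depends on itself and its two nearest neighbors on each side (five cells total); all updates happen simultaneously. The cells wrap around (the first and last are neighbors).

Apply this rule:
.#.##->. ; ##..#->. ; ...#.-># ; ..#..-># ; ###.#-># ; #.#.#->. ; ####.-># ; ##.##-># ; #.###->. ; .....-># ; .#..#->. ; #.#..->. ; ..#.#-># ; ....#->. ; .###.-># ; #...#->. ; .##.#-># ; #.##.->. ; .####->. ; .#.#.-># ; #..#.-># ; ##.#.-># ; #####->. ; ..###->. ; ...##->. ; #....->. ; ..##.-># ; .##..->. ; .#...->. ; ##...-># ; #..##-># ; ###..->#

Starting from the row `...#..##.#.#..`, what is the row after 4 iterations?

.##..##..##.##

#.##.####.#...
#..##..###...#
..##..#.###..#
.##..##..##.##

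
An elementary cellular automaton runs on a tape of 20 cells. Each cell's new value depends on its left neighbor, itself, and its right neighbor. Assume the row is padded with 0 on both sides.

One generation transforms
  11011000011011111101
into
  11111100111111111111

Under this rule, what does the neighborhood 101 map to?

At position 2 the neighborhood is 101; the next row has 1 there.

1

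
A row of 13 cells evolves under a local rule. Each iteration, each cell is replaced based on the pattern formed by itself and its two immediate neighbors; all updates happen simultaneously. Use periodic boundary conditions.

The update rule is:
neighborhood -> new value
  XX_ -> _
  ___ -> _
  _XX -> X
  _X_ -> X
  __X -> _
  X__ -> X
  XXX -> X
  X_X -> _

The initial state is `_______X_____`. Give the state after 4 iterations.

_______XX____
_______X_X___
_______X_XX__
_______X_X_X_

_______X_X_X_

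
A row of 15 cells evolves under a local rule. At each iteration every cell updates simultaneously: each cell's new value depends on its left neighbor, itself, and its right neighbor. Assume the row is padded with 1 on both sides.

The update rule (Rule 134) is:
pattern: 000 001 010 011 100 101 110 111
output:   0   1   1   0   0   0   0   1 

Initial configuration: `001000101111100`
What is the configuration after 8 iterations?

iteration 1: 011001100111001
iteration 2: 000010001010010
iteration 3: 000110011010110
iteration 4: 001000100010000
iteration 5: 011001100110001
iteration 6: 000010001000010
iteration 7: 000110011000110
iteration 8: 001000100001000

001000100001000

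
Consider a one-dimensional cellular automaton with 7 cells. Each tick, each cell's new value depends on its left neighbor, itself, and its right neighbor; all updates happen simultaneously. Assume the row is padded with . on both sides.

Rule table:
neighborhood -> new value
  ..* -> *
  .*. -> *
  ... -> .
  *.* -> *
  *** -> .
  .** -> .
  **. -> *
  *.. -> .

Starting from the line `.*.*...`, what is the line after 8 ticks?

****...
...*...
..**...
.*.*...  (repeats tick 0; period 4)
tick 8: .*.*...

.*.*...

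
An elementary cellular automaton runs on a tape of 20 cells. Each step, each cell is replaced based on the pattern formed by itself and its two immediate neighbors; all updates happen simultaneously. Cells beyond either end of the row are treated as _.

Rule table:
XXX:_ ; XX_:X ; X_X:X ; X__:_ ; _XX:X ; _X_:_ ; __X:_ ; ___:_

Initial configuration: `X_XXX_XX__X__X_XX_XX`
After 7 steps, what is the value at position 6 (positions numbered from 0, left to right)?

step 1: _XX_XXXX______XXXXXX
step 2: _XXXX__X______X____X
step 3: _X__X_______________
step 4: ____________________
step 5: ____________________  (fixed point — unchanged through step 7)
position 6 holds _

_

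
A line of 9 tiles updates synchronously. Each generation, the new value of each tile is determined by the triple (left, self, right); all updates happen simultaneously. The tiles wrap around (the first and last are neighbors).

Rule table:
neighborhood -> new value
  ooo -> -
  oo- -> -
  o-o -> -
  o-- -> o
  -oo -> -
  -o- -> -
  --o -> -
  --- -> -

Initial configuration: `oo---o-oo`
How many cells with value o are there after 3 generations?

--o------
---o-----
----o----
count of o: 1

1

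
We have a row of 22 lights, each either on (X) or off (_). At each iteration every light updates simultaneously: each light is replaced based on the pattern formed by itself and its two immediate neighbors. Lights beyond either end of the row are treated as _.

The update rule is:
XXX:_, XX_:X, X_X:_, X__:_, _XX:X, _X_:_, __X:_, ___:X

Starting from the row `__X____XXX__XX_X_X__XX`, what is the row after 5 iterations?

iteration 1: X___XX_X_X__XX______XX
iteration 2: __X_XX______XX_XXXX_XX
iteration 3: X___XX_XXXX_XX_X__X_XX
iteration 4: __X_XX_X__X_XX______XX
iteration 5: X___XX______XX_XXXX_XX

X___XX______XX_XXXX_XX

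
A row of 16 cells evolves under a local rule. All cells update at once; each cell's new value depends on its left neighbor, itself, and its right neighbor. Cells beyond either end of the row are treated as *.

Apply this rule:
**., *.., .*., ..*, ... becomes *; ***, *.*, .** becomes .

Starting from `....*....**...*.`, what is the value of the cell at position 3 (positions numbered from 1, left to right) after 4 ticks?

*********.*****.
........*.....*.
***************.
..............*.
position 3 holds .

.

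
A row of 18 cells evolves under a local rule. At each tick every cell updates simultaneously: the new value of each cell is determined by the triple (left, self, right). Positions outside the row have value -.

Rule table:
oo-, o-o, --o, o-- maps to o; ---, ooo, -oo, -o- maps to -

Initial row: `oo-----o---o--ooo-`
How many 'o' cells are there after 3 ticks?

tick 1: -oo---o-o-o-oo--oo
tick 2: o-oo-o-o-o-o-ooo-o
tick 3: -o-oo-o-o-o-o--oo-
count of o: 9

9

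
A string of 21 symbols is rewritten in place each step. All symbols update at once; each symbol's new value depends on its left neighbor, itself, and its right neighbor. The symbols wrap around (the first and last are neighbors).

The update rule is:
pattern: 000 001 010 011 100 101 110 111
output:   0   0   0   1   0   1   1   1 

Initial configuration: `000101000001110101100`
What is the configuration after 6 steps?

000010000001111011100
000000000001111111100
000000000001111111100  (fixed point — unchanged through step 6)

000000000001111111100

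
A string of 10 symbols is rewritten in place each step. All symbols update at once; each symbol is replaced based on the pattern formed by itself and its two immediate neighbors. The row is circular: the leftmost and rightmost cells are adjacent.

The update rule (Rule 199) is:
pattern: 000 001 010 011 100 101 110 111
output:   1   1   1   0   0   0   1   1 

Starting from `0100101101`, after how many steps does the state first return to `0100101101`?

2

step 1: 0101100101
step 2: 0100101101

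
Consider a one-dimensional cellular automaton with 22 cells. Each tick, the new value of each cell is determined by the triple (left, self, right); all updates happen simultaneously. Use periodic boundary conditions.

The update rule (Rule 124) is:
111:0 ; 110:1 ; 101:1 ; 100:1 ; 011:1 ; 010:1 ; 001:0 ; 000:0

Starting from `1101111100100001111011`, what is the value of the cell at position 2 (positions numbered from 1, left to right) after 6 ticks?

0

tick 1: 0111000110110001001110
tick 2: 0101100111111001101011
tick 3: 1111110100001101111111
tick 4: 0000011110001111000000
tick 5: 0000010011001001100000
tick 6: 0000011011101101110000
position 2 holds 0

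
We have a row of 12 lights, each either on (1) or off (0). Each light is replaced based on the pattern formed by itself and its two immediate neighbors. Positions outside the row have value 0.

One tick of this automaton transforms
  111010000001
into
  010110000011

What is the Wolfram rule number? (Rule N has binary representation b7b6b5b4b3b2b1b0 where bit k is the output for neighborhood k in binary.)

position 1: 111 → 1  (bit 7 = 1)
position 2: 110 → 0  (bit 6 = 0)
position 3: 101 → 1  (bit 5 = 1)
position 5: 100 → 0  (bit 4 = 0)
position 0: 011 → 0  (bit 3 = 0)
position 4: 010 → 1  (bit 2 = 1)
position 10: 001 → 1  (bit 1 = 1)
position 6: 000 → 0  (bit 0 = 0)
bits b7..b0 = 10100110 = 166

166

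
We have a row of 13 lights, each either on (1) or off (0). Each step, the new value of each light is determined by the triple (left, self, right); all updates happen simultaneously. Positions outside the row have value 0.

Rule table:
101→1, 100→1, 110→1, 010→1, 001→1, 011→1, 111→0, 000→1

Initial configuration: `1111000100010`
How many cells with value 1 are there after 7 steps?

1001111111111
1111000000001
1001111111111  (repeats step 1; period 2)
step 7: 1001111111111
count of 1: 11

11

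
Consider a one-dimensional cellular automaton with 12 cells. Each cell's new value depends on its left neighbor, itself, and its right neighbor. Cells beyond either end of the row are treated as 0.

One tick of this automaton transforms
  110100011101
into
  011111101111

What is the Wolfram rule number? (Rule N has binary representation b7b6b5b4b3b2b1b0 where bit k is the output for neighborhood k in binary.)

247

position 8: 111 → 1  (bit 7 = 1)
position 1: 110 → 1  (bit 6 = 1)
position 2: 101 → 1  (bit 5 = 1)
position 4: 100 → 1  (bit 4 = 1)
position 0: 011 → 0  (bit 3 = 0)
position 3: 010 → 1  (bit 2 = 1)
position 6: 001 → 1  (bit 1 = 1)
position 5: 000 → 1  (bit 0 = 1)
bits b7..b0 = 11110111 = 247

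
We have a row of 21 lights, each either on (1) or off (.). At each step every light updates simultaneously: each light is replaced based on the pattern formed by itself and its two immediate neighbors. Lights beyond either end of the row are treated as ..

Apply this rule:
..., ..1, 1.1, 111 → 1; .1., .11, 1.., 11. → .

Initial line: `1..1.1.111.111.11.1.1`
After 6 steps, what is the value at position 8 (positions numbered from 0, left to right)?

.

step 1: ..1.1.1.1.1.1.1..1.1.
step 2: 11.1.1.1.1.1.1..1.1..
step 3: ..1.1.1.1.1.1..1.1..1
step 4: 11.1.1.1.1.1..1.1..1.
step 5: ..1.1.1.1.1..1.1..1..
step 6: 11.1.1.1.1..1.1..1..1
position 8 holds .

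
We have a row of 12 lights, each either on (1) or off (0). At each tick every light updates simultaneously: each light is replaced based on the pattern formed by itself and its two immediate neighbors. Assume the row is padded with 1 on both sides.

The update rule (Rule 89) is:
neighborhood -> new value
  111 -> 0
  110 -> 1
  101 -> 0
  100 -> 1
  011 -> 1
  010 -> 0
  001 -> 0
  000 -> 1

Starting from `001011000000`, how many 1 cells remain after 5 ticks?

5

100011111110
111010000010
001001111000
100101001110
110000101010
count of 1: 5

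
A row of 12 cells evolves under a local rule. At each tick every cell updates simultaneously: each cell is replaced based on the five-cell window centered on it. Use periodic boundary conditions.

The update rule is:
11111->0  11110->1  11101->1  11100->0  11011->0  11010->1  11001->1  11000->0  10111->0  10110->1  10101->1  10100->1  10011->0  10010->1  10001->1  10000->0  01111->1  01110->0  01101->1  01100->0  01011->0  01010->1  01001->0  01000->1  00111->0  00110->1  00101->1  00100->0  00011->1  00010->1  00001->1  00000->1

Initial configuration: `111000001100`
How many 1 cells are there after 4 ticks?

4

000001111010
011110111111
001110010011
100001100010
count of 1: 4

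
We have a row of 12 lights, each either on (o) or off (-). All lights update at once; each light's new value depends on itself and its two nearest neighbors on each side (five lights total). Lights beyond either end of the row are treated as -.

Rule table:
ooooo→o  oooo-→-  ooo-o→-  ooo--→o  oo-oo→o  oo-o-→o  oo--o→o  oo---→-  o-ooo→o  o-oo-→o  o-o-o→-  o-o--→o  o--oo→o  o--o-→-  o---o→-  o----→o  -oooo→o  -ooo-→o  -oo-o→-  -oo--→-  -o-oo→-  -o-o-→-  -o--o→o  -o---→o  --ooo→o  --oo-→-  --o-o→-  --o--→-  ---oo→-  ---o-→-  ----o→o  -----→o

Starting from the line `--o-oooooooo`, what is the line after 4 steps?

o---oooooo-o
-o--oooo--oo
--oooo-ooo--
o-oo--oooo-o

o-oo--oooo-o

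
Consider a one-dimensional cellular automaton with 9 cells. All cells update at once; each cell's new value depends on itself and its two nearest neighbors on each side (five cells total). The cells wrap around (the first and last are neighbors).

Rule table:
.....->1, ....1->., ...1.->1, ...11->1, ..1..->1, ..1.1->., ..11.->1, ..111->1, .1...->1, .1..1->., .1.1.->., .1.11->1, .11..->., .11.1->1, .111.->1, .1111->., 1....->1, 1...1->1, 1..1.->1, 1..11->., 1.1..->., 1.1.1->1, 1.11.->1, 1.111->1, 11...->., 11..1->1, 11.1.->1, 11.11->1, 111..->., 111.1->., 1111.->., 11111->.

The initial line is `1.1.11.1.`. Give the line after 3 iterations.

1.111111.
111.....1
....11.11

....11.11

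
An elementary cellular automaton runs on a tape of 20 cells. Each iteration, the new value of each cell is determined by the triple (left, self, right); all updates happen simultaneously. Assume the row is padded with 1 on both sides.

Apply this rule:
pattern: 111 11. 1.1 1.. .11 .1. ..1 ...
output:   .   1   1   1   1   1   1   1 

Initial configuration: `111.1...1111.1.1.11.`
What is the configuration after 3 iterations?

iteration 1: ..1111111..111111111
iteration 2: 111.....1111........
iteration 3: ..1111111..111111111

..1111111..111111111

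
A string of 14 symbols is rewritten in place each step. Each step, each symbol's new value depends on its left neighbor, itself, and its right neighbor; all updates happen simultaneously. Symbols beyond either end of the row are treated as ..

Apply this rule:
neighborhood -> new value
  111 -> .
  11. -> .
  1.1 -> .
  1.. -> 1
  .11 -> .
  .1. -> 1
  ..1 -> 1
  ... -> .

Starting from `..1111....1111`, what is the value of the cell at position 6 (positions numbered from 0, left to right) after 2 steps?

1

.1....1..1....
111..111111...
position 6 holds 1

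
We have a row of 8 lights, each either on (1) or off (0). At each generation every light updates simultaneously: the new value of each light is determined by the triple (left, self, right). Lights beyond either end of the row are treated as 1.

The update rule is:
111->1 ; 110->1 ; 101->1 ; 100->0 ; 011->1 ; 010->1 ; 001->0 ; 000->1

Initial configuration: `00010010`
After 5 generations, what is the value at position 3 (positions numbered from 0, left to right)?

1

01010011
11110011
11110011  (fixed point — unchanged through generation 5)
position 3 holds 1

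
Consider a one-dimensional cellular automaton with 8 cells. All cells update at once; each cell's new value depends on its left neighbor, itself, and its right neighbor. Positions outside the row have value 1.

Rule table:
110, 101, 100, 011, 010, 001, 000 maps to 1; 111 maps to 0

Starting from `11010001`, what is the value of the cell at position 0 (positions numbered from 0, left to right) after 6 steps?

1

01111111
11000000
01111111  (repeats step 1; period 2)
step 6: 11000000
position 0 holds 1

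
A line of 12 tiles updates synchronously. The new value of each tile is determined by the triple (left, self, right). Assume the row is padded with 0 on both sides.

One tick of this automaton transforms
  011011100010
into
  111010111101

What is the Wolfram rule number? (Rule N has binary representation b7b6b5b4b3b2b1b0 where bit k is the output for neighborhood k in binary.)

position 5: 111 → 0  (bit 7 = 0)
position 2: 110 → 1  (bit 6 = 1)
position 3: 101 → 0  (bit 5 = 0)
position 7: 100 → 1  (bit 4 = 1)
position 1: 011 → 1  (bit 3 = 1)
position 10: 010 → 0  (bit 2 = 0)
position 0: 001 → 1  (bit 1 = 1)
position 8: 000 → 1  (bit 0 = 1)
bits b7..b0 = 01011011 = 91

91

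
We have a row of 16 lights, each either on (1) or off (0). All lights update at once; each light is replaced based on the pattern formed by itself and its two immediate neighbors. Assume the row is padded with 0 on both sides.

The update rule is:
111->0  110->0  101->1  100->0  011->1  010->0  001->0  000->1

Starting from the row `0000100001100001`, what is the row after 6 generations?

1110001101001100
1000101010001001
0010010100100000
1000001000001111
0011100011101000
1010001010010011

1010001010010011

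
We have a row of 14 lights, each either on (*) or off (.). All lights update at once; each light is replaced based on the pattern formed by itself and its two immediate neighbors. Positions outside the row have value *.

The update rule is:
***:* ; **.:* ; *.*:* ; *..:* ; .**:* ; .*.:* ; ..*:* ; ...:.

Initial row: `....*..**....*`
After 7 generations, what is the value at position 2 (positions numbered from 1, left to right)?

*

*..*******..**
**************
**************  (fixed point — unchanged through generation 7)
position 2 holds *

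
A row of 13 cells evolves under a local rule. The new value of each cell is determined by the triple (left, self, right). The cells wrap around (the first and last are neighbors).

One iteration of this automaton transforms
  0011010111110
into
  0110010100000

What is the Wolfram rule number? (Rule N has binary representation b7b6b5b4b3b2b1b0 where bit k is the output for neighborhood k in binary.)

14

position 8: 111 → 0  (bit 7 = 0)
position 3: 110 → 0  (bit 6 = 0)
position 4: 101 → 0  (bit 5 = 0)
position 12: 100 → 0  (bit 4 = 0)
position 2: 011 → 1  (bit 3 = 1)
position 5: 010 → 1  (bit 2 = 1)
position 1: 001 → 1  (bit 1 = 1)
position 0: 000 → 0  (bit 0 = 0)
bits b7..b0 = 00001110 = 14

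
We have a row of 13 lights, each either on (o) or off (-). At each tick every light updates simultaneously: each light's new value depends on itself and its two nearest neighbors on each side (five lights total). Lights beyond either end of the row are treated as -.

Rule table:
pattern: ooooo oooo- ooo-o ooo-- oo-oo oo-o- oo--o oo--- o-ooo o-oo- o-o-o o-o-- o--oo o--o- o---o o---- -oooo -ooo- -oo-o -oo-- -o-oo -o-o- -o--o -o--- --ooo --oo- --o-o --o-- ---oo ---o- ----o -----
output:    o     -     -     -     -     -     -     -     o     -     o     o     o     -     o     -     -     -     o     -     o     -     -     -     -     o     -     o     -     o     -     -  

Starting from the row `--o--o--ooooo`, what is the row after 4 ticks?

-oo--o-o--o--
-o-----o--o--
oo----oo--o--
o-----o---o--

o-----o---o--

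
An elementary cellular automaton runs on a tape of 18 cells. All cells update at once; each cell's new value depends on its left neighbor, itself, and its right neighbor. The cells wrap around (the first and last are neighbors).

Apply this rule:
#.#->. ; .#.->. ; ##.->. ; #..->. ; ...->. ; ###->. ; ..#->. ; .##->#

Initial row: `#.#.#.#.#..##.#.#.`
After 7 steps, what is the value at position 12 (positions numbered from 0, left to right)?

.

...........#......
..................
..................  (fixed point — unchanged through step 7)
position 12 holds .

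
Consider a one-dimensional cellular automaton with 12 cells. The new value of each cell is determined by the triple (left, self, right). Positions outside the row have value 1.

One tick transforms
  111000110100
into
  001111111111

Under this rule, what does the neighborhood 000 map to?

1

At position 4 the neighborhood is 000; the next row has 1 there.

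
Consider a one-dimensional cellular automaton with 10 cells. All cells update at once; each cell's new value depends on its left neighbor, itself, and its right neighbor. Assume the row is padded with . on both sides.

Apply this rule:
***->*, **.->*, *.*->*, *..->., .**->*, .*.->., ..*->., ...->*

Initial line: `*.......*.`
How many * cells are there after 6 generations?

..*****...
*.*****.**
.*********
.*********  (fixed point — unchanged through generation 6)
count of *: 9

9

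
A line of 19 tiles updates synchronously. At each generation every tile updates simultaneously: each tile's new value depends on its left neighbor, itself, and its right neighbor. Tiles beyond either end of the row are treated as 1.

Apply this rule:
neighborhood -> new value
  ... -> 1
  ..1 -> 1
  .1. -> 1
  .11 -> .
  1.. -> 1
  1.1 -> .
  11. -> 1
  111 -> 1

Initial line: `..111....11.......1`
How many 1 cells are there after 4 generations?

11.111111.11111111.
11..11111..1111111.
1111.111111.111111.
1111..11111..11111.
count of 1: 14

14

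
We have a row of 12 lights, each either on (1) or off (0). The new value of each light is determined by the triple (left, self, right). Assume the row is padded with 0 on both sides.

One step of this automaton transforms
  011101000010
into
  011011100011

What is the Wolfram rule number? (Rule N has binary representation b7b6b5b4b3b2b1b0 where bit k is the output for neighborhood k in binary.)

position 2: 111 → 1  (bit 7 = 1)
position 3: 110 → 0  (bit 6 = 0)
position 4: 101 → 1  (bit 5 = 1)
position 6: 100 → 1  (bit 4 = 1)
position 1: 011 → 1  (bit 3 = 1)
position 5: 010 → 1  (bit 2 = 1)
position 0: 001 → 0  (bit 1 = 0)
position 7: 000 → 0  (bit 0 = 0)
bits b7..b0 = 10111100 = 188

188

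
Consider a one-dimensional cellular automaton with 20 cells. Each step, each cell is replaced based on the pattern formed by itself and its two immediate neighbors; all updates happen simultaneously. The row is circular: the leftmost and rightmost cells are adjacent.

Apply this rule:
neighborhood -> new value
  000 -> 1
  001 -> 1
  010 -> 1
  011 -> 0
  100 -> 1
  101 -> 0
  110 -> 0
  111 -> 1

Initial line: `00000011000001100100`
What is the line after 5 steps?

11111100111110011111
11111011011101101111
11110000001000000111
11101111111111111011
11000111111111110001

11000111111111110001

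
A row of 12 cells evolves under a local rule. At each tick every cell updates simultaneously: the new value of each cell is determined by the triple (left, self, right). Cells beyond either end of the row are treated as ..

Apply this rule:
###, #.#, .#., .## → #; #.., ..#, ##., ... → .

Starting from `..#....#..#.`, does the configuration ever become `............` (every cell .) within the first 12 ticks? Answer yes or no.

tick 1: ..#....#..#.  (fixed point — unchanged through tick 12)
tick 12 is ..#....#..#., still not uniform .

no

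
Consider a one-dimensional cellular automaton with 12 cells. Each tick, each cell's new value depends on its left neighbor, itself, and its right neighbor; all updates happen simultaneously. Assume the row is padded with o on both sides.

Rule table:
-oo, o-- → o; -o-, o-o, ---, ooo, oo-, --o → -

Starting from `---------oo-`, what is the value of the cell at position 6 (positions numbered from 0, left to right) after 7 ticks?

o

o--------o--
-o--------o-
--o---------
o--o--------
-o--o-------
--o--o------
o--o--o-----
position 6 holds o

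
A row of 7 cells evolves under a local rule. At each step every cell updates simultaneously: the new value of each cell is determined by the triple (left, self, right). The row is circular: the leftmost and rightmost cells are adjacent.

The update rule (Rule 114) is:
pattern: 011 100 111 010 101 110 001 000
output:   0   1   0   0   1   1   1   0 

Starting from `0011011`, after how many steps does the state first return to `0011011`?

1101101
0110110
1011011
1101100
0110111
1011001
1101110
0110011
1011101
1100110
0111011
1001101
1110110
0011011

14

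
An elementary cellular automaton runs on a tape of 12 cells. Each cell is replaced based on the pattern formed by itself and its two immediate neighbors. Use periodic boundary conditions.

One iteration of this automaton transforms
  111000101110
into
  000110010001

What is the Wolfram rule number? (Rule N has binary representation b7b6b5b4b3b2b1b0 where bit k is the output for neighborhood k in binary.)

49

position 1: 111 → 0  (bit 7 = 0)
position 2: 110 → 0  (bit 6 = 0)
position 7: 101 → 1  (bit 5 = 1)
position 3: 100 → 1  (bit 4 = 1)
position 0: 011 → 0  (bit 3 = 0)
position 6: 010 → 0  (bit 2 = 0)
position 5: 001 → 0  (bit 1 = 0)
position 4: 000 → 1  (bit 0 = 1)
bits b7..b0 = 00110001 = 49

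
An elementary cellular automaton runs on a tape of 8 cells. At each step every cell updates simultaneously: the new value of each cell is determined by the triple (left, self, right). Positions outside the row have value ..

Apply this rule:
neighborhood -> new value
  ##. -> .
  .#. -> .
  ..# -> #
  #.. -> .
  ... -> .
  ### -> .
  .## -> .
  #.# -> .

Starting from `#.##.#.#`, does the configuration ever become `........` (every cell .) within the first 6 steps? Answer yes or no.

yes

........
all cells are . at step 1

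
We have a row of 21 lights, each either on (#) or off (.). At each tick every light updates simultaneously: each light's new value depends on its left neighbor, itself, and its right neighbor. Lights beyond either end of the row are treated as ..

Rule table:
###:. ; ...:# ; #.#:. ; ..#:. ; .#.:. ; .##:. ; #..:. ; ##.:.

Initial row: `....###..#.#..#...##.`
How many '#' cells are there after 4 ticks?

14

###.............#....
....###########...###
###.............#....  (repeats tick 1; period 2)
tick 4: ....###########...###
count of #: 14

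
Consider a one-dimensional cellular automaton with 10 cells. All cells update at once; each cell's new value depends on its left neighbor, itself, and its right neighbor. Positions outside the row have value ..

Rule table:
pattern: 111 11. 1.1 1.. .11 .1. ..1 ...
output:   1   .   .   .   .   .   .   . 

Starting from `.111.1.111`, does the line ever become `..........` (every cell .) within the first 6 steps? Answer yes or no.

yes

..1.....1.
..........
all cells are . at step 2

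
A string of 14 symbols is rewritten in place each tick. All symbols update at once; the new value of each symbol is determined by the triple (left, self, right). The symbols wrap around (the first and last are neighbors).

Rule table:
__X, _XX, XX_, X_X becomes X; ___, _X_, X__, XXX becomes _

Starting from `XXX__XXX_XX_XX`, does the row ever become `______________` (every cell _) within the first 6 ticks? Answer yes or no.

no

tick 1: __X_XX_XXXXXX_
tick 2: _X_XXXXX____X_
tick 3: X_XX___X___X__
tick 4: _XXX__X___X__X
tick 5: XX_X_X___X__X_
tick 6: XXX_X___X__X_X
tick 6 is XXX_X___X__X_X, still not uniform _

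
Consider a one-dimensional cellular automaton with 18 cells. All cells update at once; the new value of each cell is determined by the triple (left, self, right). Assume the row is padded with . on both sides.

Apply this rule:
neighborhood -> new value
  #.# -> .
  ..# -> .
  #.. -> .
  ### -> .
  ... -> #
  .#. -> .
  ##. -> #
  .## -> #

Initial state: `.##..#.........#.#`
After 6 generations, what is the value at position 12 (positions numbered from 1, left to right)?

#

generation 1: .##....#######....
generation 2: .##.##.#.....#.###
generation 3: .##.##...###...#.#
generation 4: .##.##.#.#.#.#....
generation 5: .##.##.........###
generation 6: .##.##.#######.#.#
position 12 holds #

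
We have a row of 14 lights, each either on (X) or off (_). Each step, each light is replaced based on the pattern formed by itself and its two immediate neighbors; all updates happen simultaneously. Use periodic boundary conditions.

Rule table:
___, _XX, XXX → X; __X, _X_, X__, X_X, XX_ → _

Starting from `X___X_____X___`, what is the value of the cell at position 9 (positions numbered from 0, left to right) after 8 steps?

_

step 1: __X___XXX___X_
step 2: X___X_XX__X___
step 3: __X___X_____X_
step 4: X___X___XXX___
step 5: __X___X_XX__X_
step 6: X___X___X_____
step 7: __X___X___XXX_
step 8: X___X___X_XX__
position 9 holds _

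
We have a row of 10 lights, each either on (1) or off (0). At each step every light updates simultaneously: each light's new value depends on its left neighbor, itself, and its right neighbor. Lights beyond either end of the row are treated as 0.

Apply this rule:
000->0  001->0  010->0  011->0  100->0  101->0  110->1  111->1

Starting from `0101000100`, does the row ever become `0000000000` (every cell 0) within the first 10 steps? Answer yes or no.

yes

0000000000
all cells are 0 at step 1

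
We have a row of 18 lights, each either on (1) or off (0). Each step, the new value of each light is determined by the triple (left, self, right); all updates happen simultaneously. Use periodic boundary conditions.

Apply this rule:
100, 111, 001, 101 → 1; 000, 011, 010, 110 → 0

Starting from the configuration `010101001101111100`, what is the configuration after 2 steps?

step 1: 101010110010111010
step 2: 010101001101010101

010101001101010101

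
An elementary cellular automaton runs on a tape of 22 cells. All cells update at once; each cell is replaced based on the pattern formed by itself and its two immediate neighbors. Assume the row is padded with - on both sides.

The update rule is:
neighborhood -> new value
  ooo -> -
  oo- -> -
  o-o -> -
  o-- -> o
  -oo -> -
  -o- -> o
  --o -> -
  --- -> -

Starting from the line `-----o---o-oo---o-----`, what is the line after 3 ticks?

-----oo--o---o--oo----
-------o-oo--oo---o---
-------o---o---o--oo--

-------o---o---o--oo--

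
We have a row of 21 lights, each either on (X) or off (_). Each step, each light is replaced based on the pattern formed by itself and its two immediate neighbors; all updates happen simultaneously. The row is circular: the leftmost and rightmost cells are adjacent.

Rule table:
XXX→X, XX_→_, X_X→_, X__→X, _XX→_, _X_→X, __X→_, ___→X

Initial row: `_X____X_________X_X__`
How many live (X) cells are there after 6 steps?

9

_XXXX_XXXXXXXXX_X_XXX
__XX___XXXXXXX__X__X_
X___XX__XXXXX_X_XX_XX
_XX___X__XXX__X_____X
___XX_XX__X_X_XXXXX_X
XX______X_X_X__XXX__X
count of X: 9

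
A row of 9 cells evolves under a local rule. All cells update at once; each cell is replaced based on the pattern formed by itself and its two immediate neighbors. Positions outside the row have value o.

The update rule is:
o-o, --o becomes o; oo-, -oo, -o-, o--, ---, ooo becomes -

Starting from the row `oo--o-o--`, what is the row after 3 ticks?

---o-o--o
--o-o--o-
-o-o--o-o

-o-o--o-o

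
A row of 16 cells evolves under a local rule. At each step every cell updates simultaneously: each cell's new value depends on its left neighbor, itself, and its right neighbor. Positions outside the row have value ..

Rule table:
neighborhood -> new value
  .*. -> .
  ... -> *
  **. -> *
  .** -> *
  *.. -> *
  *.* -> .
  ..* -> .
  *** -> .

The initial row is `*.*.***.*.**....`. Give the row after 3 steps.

*.****.**..***..

....*.*...******
***....**.*....*
*.****.**..***..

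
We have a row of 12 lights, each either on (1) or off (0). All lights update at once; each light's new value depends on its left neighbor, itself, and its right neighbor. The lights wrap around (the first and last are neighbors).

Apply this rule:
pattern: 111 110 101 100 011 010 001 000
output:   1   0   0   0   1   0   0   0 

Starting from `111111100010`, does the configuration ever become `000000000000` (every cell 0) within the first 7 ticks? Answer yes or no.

tick 1: 111111000000
tick 2: 111110000000
tick 3: 111100000000
tick 4: 111000000000
tick 5: 110000000000
tick 6: 100000000000
tick 7: 000000000000
all cells are 0 at tick 7

yes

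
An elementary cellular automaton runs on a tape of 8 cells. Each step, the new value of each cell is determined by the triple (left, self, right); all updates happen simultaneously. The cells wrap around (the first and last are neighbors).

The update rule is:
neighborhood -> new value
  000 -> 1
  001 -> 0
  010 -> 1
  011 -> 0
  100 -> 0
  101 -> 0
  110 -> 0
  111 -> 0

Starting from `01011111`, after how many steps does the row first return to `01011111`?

2

step 1: 01000000
step 2: 01011111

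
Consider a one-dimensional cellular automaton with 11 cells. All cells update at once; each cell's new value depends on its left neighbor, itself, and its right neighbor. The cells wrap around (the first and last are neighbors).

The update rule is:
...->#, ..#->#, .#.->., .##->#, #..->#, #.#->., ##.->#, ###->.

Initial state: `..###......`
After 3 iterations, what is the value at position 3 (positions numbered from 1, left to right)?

.

iteration 1: ###.#######
iteration 2: ..#.#......
iteration 3: ##...######
position 3 holds .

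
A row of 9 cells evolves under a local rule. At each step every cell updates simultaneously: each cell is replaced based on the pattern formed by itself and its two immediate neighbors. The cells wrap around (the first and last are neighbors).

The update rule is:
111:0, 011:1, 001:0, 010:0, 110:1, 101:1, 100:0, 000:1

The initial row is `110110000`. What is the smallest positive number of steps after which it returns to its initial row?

step 1: 111110110
step 2: 100011111
step 3: 101010000
step 4: 010100110
step 5: 001000110
step 6: 100010110
step 7: 001001111
step 8: 000001001
step 9: 011100000
step 10: 010101111
step 11: 101011001
step 12: 110111001
step 13: 011101001
step 14: 110110000

14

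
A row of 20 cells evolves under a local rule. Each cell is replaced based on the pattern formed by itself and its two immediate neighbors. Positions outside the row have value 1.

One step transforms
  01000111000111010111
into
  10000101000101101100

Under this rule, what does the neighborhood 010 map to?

0

At position 1 the neighborhood is 010; the next row has 0 there.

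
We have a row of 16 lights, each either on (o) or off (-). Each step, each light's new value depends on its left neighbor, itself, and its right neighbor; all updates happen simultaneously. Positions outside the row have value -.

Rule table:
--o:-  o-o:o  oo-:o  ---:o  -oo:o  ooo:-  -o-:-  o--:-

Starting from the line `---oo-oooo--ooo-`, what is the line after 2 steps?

oooo--o------o--

oo-oooo--o--o-o-
oooo--o------o--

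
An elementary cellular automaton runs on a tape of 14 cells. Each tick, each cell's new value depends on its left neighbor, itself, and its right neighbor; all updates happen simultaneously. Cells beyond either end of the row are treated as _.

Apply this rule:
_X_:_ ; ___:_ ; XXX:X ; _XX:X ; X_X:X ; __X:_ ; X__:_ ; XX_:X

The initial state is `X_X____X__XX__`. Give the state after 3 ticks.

_X________XX__
__________XX__
__________XX__

__________XX__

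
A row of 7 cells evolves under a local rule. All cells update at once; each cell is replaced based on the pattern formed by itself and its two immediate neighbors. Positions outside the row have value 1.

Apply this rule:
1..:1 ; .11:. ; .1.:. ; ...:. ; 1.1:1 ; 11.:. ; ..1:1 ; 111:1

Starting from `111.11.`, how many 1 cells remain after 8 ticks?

4

11.1..1
1.1.11.
.1.1..1
1.1.11.  (repeats tick 2; period 2)
tick 8: 1.1.11.
count of 1: 4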